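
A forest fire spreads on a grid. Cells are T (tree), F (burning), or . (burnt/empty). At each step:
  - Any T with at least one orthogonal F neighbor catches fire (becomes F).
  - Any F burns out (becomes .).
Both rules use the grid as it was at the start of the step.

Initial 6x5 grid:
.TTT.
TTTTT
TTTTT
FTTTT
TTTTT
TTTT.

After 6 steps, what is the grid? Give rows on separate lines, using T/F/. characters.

Step 1: 3 trees catch fire, 1 burn out
  .TTT.
  TTTTT
  FTTTT
  .FTTT
  FTTTT
  TTTT.
Step 2: 5 trees catch fire, 3 burn out
  .TTT.
  FTTTT
  .FTTT
  ..FTT
  .FTTT
  FTTT.
Step 3: 5 trees catch fire, 5 burn out
  .TTT.
  .FTTT
  ..FTT
  ...FT
  ..FTT
  .FTT.
Step 4: 6 trees catch fire, 5 burn out
  .FTT.
  ..FTT
  ...FT
  ....F
  ...FT
  ..FT.
Step 5: 5 trees catch fire, 6 burn out
  ..FT.
  ...FT
  ....F
  .....
  ....F
  ...F.
Step 6: 2 trees catch fire, 5 burn out
  ...F.
  ....F
  .....
  .....
  .....
  .....

...F.
....F
.....
.....
.....
.....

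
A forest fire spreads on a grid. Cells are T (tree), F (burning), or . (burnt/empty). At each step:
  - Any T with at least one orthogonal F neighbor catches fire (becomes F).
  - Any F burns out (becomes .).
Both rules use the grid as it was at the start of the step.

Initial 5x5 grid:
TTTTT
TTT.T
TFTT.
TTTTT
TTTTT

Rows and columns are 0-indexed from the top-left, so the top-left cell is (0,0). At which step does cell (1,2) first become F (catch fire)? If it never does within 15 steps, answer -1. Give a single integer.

Step 1: cell (1,2)='T' (+4 fires, +1 burnt)
Step 2: cell (1,2)='F' (+7 fires, +4 burnt)
  -> target ignites at step 2
Step 3: cell (1,2)='.' (+5 fires, +7 burnt)
Step 4: cell (1,2)='.' (+3 fires, +5 burnt)
Step 5: cell (1,2)='.' (+2 fires, +3 burnt)
Step 6: cell (1,2)='.' (+1 fires, +2 burnt)
Step 7: cell (1,2)='.' (+0 fires, +1 burnt)
  fire out at step 7

2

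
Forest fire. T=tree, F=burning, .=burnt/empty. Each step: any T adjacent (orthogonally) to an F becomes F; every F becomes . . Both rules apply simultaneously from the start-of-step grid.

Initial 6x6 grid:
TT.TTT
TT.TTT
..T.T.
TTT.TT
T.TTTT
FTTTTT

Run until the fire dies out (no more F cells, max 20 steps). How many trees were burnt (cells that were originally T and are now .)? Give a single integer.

Step 1: +2 fires, +1 burnt (F count now 2)
Step 2: +2 fires, +2 burnt (F count now 2)
Step 3: +3 fires, +2 burnt (F count now 3)
Step 4: +3 fires, +3 burnt (F count now 3)
Step 5: +3 fires, +3 burnt (F count now 3)
Step 6: +2 fires, +3 burnt (F count now 2)
Step 7: +2 fires, +2 burnt (F count now 2)
Step 8: +1 fires, +2 burnt (F count now 1)
Step 9: +3 fires, +1 burnt (F count now 3)
Step 10: +2 fires, +3 burnt (F count now 2)
Step 11: +0 fires, +2 burnt (F count now 0)
Fire out after step 11
Initially T: 27, now '.': 32
Total burnt (originally-T cells now '.'): 23

Answer: 23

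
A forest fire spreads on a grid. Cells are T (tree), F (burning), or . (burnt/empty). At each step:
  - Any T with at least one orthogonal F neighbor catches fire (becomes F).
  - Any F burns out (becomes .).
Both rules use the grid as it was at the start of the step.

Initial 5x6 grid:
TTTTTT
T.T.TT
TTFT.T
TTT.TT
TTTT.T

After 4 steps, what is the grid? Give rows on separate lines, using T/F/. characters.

Step 1: 4 trees catch fire, 1 burn out
  TTTTTT
  T.F.TT
  TF.F.T
  TTF.TT
  TTTT.T
Step 2: 4 trees catch fire, 4 burn out
  TTFTTT
  T...TT
  F....T
  TF..TT
  TTFT.T
Step 3: 6 trees catch fire, 4 burn out
  TF.FTT
  F...TT
  .....T
  F...TT
  TF.F.T
Step 4: 3 trees catch fire, 6 burn out
  F...FT
  ....TT
  .....T
  ....TT
  F....T

F...FT
....TT
.....T
....TT
F....T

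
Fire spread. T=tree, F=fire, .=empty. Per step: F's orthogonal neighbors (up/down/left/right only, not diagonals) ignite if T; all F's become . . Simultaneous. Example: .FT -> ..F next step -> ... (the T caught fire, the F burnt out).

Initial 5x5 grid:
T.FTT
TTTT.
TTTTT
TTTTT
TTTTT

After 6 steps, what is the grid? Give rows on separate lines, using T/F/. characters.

Step 1: 2 trees catch fire, 1 burn out
  T..FT
  TTFT.
  TTTTT
  TTTTT
  TTTTT
Step 2: 4 trees catch fire, 2 burn out
  T...F
  TF.F.
  TTFTT
  TTTTT
  TTTTT
Step 3: 4 trees catch fire, 4 burn out
  T....
  F....
  TF.FT
  TTFTT
  TTTTT
Step 4: 6 trees catch fire, 4 burn out
  F....
  .....
  F...F
  TF.FT
  TTFTT
Step 5: 4 trees catch fire, 6 burn out
  .....
  .....
  .....
  F...F
  TF.FT
Step 6: 2 trees catch fire, 4 burn out
  .....
  .....
  .....
  .....
  F...F

.....
.....
.....
.....
F...F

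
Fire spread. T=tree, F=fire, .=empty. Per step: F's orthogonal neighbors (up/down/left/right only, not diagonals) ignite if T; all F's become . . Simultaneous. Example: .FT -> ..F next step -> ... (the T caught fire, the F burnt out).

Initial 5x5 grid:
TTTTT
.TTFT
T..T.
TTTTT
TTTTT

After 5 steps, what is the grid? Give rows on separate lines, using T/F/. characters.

Step 1: 4 trees catch fire, 1 burn out
  TTTFT
  .TF.F
  T..F.
  TTTTT
  TTTTT
Step 2: 4 trees catch fire, 4 burn out
  TTF.F
  .F...
  T....
  TTTFT
  TTTTT
Step 3: 4 trees catch fire, 4 burn out
  TF...
  .....
  T....
  TTF.F
  TTTFT
Step 4: 4 trees catch fire, 4 burn out
  F....
  .....
  T....
  TF...
  TTF.F
Step 5: 2 trees catch fire, 4 burn out
  .....
  .....
  T....
  F....
  TF...

.....
.....
T....
F....
TF...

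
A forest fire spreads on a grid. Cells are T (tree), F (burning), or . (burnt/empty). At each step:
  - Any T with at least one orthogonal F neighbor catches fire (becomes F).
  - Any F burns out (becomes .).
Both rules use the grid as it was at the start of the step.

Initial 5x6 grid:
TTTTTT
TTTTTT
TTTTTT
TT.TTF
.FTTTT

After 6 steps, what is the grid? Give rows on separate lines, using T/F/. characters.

Step 1: 5 trees catch fire, 2 burn out
  TTTTTT
  TTTTTT
  TTTTTF
  TF.TF.
  ..FTTF
Step 2: 7 trees catch fire, 5 burn out
  TTTTTT
  TTTTTF
  TFTTF.
  F..F..
  ...FF.
Step 3: 6 trees catch fire, 7 burn out
  TTTTTF
  TFTTF.
  F.FF..
  ......
  ......
Step 4: 5 trees catch fire, 6 burn out
  TFTTF.
  F.FF..
  ......
  ......
  ......
Step 5: 3 trees catch fire, 5 burn out
  F.FF..
  ......
  ......
  ......
  ......
Step 6: 0 trees catch fire, 3 burn out
  ......
  ......
  ......
  ......
  ......

......
......
......
......
......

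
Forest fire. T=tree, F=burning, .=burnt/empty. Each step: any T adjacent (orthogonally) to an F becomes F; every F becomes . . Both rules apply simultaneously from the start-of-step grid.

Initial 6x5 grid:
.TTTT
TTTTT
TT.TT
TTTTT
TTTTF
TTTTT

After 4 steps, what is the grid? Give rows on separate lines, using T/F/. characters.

Step 1: 3 trees catch fire, 1 burn out
  .TTTT
  TTTTT
  TT.TT
  TTTTF
  TTTF.
  TTTTF
Step 2: 4 trees catch fire, 3 burn out
  .TTTT
  TTTTT
  TT.TF
  TTTF.
  TTF..
  TTTF.
Step 3: 5 trees catch fire, 4 burn out
  .TTTT
  TTTTF
  TT.F.
  TTF..
  TF...
  TTF..
Step 4: 5 trees catch fire, 5 burn out
  .TTTF
  TTTF.
  TT...
  TF...
  F....
  TF...

.TTTF
TTTF.
TT...
TF...
F....
TF...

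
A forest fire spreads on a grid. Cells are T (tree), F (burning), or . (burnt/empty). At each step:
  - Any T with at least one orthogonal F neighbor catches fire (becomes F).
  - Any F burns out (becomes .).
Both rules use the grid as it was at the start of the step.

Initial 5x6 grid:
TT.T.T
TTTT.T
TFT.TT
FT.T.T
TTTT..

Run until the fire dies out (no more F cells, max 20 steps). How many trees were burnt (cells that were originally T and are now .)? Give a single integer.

Answer: 15

Derivation:
Step 1: +5 fires, +2 burnt (F count now 5)
Step 2: +4 fires, +5 burnt (F count now 4)
Step 3: +3 fires, +4 burnt (F count now 3)
Step 4: +2 fires, +3 burnt (F count now 2)
Step 5: +1 fires, +2 burnt (F count now 1)
Step 6: +0 fires, +1 burnt (F count now 0)
Fire out after step 6
Initially T: 20, now '.': 25
Total burnt (originally-T cells now '.'): 15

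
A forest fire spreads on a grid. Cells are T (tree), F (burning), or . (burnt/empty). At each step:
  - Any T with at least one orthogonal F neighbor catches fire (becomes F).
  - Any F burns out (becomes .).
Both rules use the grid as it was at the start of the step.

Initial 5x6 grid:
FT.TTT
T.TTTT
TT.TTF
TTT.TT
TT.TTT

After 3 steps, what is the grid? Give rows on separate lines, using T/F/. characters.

Step 1: 5 trees catch fire, 2 burn out
  .F.TTT
  F.TTTF
  TT.TF.
  TTT.TF
  TT.TTT
Step 2: 6 trees catch fire, 5 burn out
  ...TTF
  ..TTF.
  FT.F..
  TTT.F.
  TT.TTF
Step 3: 5 trees catch fire, 6 burn out
  ...TF.
  ..TF..
  .F....
  FTT...
  TT.TF.

...TF.
..TF..
.F....
FTT...
TT.TF.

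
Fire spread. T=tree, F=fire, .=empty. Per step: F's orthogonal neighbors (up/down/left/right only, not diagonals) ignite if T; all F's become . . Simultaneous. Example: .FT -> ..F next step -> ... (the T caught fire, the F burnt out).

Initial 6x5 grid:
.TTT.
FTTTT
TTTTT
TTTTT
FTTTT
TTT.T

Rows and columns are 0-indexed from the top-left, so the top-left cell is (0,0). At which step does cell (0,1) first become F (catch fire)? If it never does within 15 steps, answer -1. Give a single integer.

Step 1: cell (0,1)='T' (+5 fires, +2 burnt)
Step 2: cell (0,1)='F' (+6 fires, +5 burnt)
  -> target ignites at step 2
Step 3: cell (0,1)='.' (+6 fires, +6 burnt)
Step 4: cell (0,1)='.' (+5 fires, +6 burnt)
Step 5: cell (0,1)='.' (+3 fires, +5 burnt)
Step 6: cell (0,1)='.' (+0 fires, +3 burnt)
  fire out at step 6

2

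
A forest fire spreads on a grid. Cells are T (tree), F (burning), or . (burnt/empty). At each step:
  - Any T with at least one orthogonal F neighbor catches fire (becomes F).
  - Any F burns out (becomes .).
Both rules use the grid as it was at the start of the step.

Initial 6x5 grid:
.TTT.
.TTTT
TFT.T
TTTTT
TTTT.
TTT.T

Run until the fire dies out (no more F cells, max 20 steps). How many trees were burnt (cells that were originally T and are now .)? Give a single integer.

Answer: 22

Derivation:
Step 1: +4 fires, +1 burnt (F count now 4)
Step 2: +5 fires, +4 burnt (F count now 5)
Step 3: +6 fires, +5 burnt (F count now 6)
Step 4: +6 fires, +6 burnt (F count now 6)
Step 5: +1 fires, +6 burnt (F count now 1)
Step 6: +0 fires, +1 burnt (F count now 0)
Fire out after step 6
Initially T: 23, now '.': 29
Total burnt (originally-T cells now '.'): 22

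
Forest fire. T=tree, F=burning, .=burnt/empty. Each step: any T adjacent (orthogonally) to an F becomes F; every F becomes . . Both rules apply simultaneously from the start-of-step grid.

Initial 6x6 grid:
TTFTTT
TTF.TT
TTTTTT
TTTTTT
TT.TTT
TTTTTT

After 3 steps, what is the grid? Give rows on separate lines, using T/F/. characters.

Step 1: 4 trees catch fire, 2 burn out
  TF.FTT
  TF..TT
  TTFTTT
  TTTTTT
  TT.TTT
  TTTTTT
Step 2: 6 trees catch fire, 4 burn out
  F...FT
  F...TT
  TF.FTT
  TTFTTT
  TT.TTT
  TTTTTT
Step 3: 6 trees catch fire, 6 burn out
  .....F
  ....FT
  F...FT
  TF.FTT
  TT.TTT
  TTTTTT

.....F
....FT
F...FT
TF.FTT
TT.TTT
TTTTTT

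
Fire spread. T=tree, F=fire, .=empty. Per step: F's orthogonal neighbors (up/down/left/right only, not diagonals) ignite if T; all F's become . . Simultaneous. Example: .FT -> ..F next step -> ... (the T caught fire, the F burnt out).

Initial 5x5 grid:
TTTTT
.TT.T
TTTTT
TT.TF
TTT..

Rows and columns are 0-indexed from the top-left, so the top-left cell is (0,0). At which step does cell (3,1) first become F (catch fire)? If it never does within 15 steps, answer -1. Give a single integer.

Step 1: cell (3,1)='T' (+2 fires, +1 burnt)
Step 2: cell (3,1)='T' (+2 fires, +2 burnt)
Step 3: cell (3,1)='T' (+2 fires, +2 burnt)
Step 4: cell (3,1)='T' (+3 fires, +2 burnt)
Step 5: cell (3,1)='F' (+4 fires, +3 burnt)
  -> target ignites at step 5
Step 6: cell (3,1)='.' (+3 fires, +4 burnt)
Step 7: cell (3,1)='.' (+3 fires, +3 burnt)
Step 8: cell (3,1)='.' (+0 fires, +3 burnt)
  fire out at step 8

5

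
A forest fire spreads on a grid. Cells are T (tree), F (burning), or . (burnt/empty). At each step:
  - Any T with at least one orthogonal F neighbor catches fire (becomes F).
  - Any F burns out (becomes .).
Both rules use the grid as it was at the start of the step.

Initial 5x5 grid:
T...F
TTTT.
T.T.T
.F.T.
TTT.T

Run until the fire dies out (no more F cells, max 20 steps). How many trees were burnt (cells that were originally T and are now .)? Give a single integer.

Answer: 3

Derivation:
Step 1: +1 fires, +2 burnt (F count now 1)
Step 2: +2 fires, +1 burnt (F count now 2)
Step 3: +0 fires, +2 burnt (F count now 0)
Fire out after step 3
Initially T: 13, now '.': 15
Total burnt (originally-T cells now '.'): 3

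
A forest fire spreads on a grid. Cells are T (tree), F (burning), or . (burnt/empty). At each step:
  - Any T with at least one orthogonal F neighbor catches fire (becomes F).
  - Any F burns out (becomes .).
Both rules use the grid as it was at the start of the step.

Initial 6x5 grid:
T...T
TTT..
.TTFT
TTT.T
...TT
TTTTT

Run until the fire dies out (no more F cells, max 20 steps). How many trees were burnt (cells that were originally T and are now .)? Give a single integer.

Step 1: +2 fires, +1 burnt (F count now 2)
Step 2: +4 fires, +2 burnt (F count now 4)
Step 3: +3 fires, +4 burnt (F count now 3)
Step 4: +4 fires, +3 burnt (F count now 4)
Step 5: +2 fires, +4 burnt (F count now 2)
Step 6: +1 fires, +2 burnt (F count now 1)
Step 7: +1 fires, +1 burnt (F count now 1)
Step 8: +1 fires, +1 burnt (F count now 1)
Step 9: +0 fires, +1 burnt (F count now 0)
Fire out after step 9
Initially T: 19, now '.': 29
Total burnt (originally-T cells now '.'): 18

Answer: 18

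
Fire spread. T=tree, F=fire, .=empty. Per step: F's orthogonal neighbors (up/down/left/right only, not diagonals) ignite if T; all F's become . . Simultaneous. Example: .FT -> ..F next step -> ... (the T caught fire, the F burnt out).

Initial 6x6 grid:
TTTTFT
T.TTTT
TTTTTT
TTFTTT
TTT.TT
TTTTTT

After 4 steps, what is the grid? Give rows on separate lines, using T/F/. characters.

Step 1: 7 trees catch fire, 2 burn out
  TTTF.F
  T.TTFT
  TTFTTT
  TF.FTT
  TTF.TT
  TTTTTT
Step 2: 11 trees catch fire, 7 burn out
  TTF...
  T.FF.F
  TF.FFT
  F...FT
  TF..TT
  TTFTTT
Step 3: 8 trees catch fire, 11 burn out
  TF....
  T.....
  F....F
  .....F
  F...FT
  TF.FTT
Step 4: 5 trees catch fire, 8 burn out
  F.....
  F.....
  ......
  ......
  .....F
  F...FT

F.....
F.....
......
......
.....F
F...FT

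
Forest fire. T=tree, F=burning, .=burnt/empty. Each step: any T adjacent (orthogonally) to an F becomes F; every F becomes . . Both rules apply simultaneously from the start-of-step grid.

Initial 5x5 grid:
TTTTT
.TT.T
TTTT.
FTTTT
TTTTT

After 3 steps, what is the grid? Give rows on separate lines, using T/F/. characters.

Step 1: 3 trees catch fire, 1 burn out
  TTTTT
  .TT.T
  FTTT.
  .FTTT
  FTTTT
Step 2: 3 trees catch fire, 3 burn out
  TTTTT
  .TT.T
  .FTT.
  ..FTT
  .FTTT
Step 3: 4 trees catch fire, 3 burn out
  TTTTT
  .FT.T
  ..FT.
  ...FT
  ..FTT

TTTTT
.FT.T
..FT.
...FT
..FTT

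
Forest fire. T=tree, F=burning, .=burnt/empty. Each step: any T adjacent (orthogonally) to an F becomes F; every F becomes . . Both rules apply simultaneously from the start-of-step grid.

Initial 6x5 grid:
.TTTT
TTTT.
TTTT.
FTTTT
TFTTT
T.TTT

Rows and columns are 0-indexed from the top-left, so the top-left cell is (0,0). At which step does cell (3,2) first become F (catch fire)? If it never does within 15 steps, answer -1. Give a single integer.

Step 1: cell (3,2)='T' (+4 fires, +2 burnt)
Step 2: cell (3,2)='F' (+6 fires, +4 burnt)
  -> target ignites at step 2
Step 3: cell (3,2)='.' (+5 fires, +6 burnt)
Step 4: cell (3,2)='.' (+5 fires, +5 burnt)
Step 5: cell (3,2)='.' (+2 fires, +5 burnt)
Step 6: cell (3,2)='.' (+1 fires, +2 burnt)
Step 7: cell (3,2)='.' (+1 fires, +1 burnt)
Step 8: cell (3,2)='.' (+0 fires, +1 burnt)
  fire out at step 8

2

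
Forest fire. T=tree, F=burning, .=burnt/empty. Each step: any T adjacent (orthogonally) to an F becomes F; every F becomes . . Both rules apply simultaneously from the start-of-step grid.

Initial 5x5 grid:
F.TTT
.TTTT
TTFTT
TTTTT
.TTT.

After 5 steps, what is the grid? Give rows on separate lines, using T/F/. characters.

Step 1: 4 trees catch fire, 2 burn out
  ..TTT
  .TFTT
  TF.FT
  TTFTT
  .TTT.
Step 2: 8 trees catch fire, 4 burn out
  ..FTT
  .F.FT
  F...F
  TF.FT
  .TFT.
Step 3: 6 trees catch fire, 8 burn out
  ...FT
  ....F
  .....
  F...F
  .F.F.
Step 4: 1 trees catch fire, 6 burn out
  ....F
  .....
  .....
  .....
  .....
Step 5: 0 trees catch fire, 1 burn out
  .....
  .....
  .....
  .....
  .....

.....
.....
.....
.....
.....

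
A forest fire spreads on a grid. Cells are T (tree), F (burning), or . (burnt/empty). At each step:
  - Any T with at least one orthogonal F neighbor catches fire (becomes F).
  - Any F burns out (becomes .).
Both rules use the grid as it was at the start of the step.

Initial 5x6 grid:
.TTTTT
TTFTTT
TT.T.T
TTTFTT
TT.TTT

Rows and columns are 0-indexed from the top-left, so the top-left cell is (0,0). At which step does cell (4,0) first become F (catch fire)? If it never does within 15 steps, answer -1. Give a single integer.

Step 1: cell (4,0)='T' (+7 fires, +2 burnt)
Step 2: cell (4,0)='T' (+8 fires, +7 burnt)
Step 3: cell (4,0)='T' (+7 fires, +8 burnt)
Step 4: cell (4,0)='F' (+2 fires, +7 burnt)
  -> target ignites at step 4
Step 5: cell (4,0)='.' (+0 fires, +2 burnt)
  fire out at step 5

4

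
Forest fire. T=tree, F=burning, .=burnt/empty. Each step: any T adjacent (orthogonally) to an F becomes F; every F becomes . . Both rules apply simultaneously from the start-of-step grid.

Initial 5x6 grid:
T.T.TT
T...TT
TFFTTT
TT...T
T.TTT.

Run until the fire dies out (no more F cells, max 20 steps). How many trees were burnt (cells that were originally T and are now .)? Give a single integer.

Answer: 14

Derivation:
Step 1: +3 fires, +2 burnt (F count now 3)
Step 2: +3 fires, +3 burnt (F count now 3)
Step 3: +4 fires, +3 burnt (F count now 4)
Step 4: +3 fires, +4 burnt (F count now 3)
Step 5: +1 fires, +3 burnt (F count now 1)
Step 6: +0 fires, +1 burnt (F count now 0)
Fire out after step 6
Initially T: 18, now '.': 26
Total burnt (originally-T cells now '.'): 14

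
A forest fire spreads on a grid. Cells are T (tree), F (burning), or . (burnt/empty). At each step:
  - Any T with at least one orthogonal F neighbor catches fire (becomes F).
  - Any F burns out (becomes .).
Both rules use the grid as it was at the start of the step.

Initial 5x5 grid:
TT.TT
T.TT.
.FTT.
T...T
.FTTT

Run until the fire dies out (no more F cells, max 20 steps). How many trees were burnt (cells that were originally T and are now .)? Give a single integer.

Step 1: +2 fires, +2 burnt (F count now 2)
Step 2: +3 fires, +2 burnt (F count now 3)
Step 3: +2 fires, +3 burnt (F count now 2)
Step 4: +2 fires, +2 burnt (F count now 2)
Step 5: +1 fires, +2 burnt (F count now 1)
Step 6: +0 fires, +1 burnt (F count now 0)
Fire out after step 6
Initially T: 14, now '.': 21
Total burnt (originally-T cells now '.'): 10

Answer: 10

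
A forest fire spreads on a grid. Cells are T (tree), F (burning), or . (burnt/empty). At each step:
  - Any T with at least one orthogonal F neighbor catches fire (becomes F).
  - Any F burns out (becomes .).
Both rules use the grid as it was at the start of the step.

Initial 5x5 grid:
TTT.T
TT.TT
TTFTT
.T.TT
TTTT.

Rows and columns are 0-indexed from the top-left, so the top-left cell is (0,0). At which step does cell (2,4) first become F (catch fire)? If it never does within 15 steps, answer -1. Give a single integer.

Step 1: cell (2,4)='T' (+2 fires, +1 burnt)
Step 2: cell (2,4)='F' (+6 fires, +2 burnt)
  -> target ignites at step 2
Step 3: cell (2,4)='.' (+6 fires, +6 burnt)
Step 4: cell (2,4)='.' (+5 fires, +6 burnt)
Step 5: cell (2,4)='.' (+0 fires, +5 burnt)
  fire out at step 5

2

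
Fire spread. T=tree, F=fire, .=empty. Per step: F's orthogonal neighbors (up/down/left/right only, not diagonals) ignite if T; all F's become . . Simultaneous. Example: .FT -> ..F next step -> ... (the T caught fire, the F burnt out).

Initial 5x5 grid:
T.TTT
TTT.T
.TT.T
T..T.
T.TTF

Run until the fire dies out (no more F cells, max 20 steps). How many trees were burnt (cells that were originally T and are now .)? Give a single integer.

Step 1: +1 fires, +1 burnt (F count now 1)
Step 2: +2 fires, +1 burnt (F count now 2)
Step 3: +0 fires, +2 burnt (F count now 0)
Fire out after step 3
Initially T: 16, now '.': 12
Total burnt (originally-T cells now '.'): 3

Answer: 3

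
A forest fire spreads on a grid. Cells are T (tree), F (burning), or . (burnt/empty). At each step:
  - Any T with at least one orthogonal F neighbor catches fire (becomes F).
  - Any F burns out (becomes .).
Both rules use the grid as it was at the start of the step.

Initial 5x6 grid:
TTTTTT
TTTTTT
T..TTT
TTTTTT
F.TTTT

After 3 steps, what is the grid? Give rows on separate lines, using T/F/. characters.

Step 1: 1 trees catch fire, 1 burn out
  TTTTTT
  TTTTTT
  T..TTT
  FTTTTT
  ..TTTT
Step 2: 2 trees catch fire, 1 burn out
  TTTTTT
  TTTTTT
  F..TTT
  .FTTTT
  ..TTTT
Step 3: 2 trees catch fire, 2 burn out
  TTTTTT
  FTTTTT
  ...TTT
  ..FTTT
  ..TTTT

TTTTTT
FTTTTT
...TTT
..FTTT
..TTTT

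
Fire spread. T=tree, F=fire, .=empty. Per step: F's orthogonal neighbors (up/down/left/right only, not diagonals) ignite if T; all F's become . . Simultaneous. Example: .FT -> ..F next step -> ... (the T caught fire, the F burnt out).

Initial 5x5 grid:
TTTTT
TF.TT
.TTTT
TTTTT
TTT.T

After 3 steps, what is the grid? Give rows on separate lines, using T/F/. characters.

Step 1: 3 trees catch fire, 1 burn out
  TFTTT
  F..TT
  .FTTT
  TTTTT
  TTT.T
Step 2: 4 trees catch fire, 3 burn out
  F.FTT
  ...TT
  ..FTT
  TFTTT
  TTT.T
Step 3: 5 trees catch fire, 4 burn out
  ...FT
  ...TT
  ...FT
  F.FTT
  TFT.T

...FT
...TT
...FT
F.FTT
TFT.T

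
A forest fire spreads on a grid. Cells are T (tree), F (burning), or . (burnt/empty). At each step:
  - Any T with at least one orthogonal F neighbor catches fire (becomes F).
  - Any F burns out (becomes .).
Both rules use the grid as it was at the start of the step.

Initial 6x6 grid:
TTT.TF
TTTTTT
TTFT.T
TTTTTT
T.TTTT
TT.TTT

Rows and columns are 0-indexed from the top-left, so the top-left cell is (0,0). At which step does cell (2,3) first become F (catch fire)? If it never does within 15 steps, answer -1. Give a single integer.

Step 1: cell (2,3)='F' (+6 fires, +2 burnt)
  -> target ignites at step 1
Step 2: cell (2,3)='.' (+9 fires, +6 burnt)
Step 3: cell (2,3)='.' (+6 fires, +9 burnt)
Step 4: cell (2,3)='.' (+5 fires, +6 burnt)
Step 5: cell (2,3)='.' (+3 fires, +5 burnt)
Step 6: cell (2,3)='.' (+1 fires, +3 burnt)
Step 7: cell (2,3)='.' (+0 fires, +1 burnt)
  fire out at step 7

1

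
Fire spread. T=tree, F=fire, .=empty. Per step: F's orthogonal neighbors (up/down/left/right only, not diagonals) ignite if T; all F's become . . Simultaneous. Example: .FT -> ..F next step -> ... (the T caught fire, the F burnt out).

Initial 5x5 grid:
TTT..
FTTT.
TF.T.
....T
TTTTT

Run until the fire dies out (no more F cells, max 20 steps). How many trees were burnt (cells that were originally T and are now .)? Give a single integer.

Answer: 8

Derivation:
Step 1: +3 fires, +2 burnt (F count now 3)
Step 2: +2 fires, +3 burnt (F count now 2)
Step 3: +2 fires, +2 burnt (F count now 2)
Step 4: +1 fires, +2 burnt (F count now 1)
Step 5: +0 fires, +1 burnt (F count now 0)
Fire out after step 5
Initially T: 14, now '.': 19
Total burnt (originally-T cells now '.'): 8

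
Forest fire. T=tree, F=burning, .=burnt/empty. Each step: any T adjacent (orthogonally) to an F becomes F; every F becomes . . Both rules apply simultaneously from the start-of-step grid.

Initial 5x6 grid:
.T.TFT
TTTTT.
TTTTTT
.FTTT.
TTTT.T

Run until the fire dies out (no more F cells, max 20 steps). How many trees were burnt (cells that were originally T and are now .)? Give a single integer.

Answer: 21

Derivation:
Step 1: +6 fires, +2 burnt (F count now 6)
Step 2: +8 fires, +6 burnt (F count now 8)
Step 3: +7 fires, +8 burnt (F count now 7)
Step 4: +0 fires, +7 burnt (F count now 0)
Fire out after step 4
Initially T: 22, now '.': 29
Total burnt (originally-T cells now '.'): 21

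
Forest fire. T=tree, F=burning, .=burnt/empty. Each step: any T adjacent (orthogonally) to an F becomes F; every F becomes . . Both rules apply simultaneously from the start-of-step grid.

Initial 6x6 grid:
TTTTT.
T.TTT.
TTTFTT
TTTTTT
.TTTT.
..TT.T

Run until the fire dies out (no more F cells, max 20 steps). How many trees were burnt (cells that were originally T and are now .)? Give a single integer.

Answer: 26

Derivation:
Step 1: +4 fires, +1 burnt (F count now 4)
Step 2: +8 fires, +4 burnt (F count now 8)
Step 3: +8 fires, +8 burnt (F count now 8)
Step 4: +5 fires, +8 burnt (F count now 5)
Step 5: +1 fires, +5 burnt (F count now 1)
Step 6: +0 fires, +1 burnt (F count now 0)
Fire out after step 6
Initially T: 27, now '.': 35
Total burnt (originally-T cells now '.'): 26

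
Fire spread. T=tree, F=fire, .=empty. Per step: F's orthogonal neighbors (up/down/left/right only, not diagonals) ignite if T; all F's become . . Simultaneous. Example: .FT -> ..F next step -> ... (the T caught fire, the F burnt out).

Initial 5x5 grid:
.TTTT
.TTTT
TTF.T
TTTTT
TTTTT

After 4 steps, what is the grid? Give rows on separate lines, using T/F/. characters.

Step 1: 3 trees catch fire, 1 burn out
  .TTTT
  .TFTT
  TF..T
  TTFTT
  TTTTT
Step 2: 7 trees catch fire, 3 burn out
  .TFTT
  .F.FT
  F...T
  TF.FT
  TTFTT
Step 3: 7 trees catch fire, 7 burn out
  .F.FT
  ....F
  ....T
  F...F
  TF.FT
Step 4: 4 trees catch fire, 7 burn out
  ....F
  .....
  ....F
  .....
  F...F

....F
.....
....F
.....
F...F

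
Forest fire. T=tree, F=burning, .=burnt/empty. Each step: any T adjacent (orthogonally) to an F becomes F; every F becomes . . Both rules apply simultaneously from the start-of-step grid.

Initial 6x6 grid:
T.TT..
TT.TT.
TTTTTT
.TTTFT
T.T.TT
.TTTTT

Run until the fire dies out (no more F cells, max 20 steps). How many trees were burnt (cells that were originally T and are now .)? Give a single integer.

Step 1: +4 fires, +1 burnt (F count now 4)
Step 2: +6 fires, +4 burnt (F count now 6)
Step 3: +6 fires, +6 burnt (F count now 6)
Step 4: +3 fires, +6 burnt (F count now 3)
Step 5: +4 fires, +3 burnt (F count now 4)
Step 6: +1 fires, +4 burnt (F count now 1)
Step 7: +1 fires, +1 burnt (F count now 1)
Step 8: +0 fires, +1 burnt (F count now 0)
Fire out after step 8
Initially T: 26, now '.': 35
Total burnt (originally-T cells now '.'): 25

Answer: 25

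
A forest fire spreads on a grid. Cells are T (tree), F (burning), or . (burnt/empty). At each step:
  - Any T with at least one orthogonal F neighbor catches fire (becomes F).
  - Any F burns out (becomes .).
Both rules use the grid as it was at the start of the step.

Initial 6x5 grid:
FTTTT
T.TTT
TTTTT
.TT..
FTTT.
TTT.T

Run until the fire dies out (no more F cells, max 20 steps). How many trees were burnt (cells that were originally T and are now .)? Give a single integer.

Step 1: +4 fires, +2 burnt (F count now 4)
Step 2: +5 fires, +4 burnt (F count now 5)
Step 3: +6 fires, +5 burnt (F count now 6)
Step 4: +3 fires, +6 burnt (F count now 3)
Step 5: +2 fires, +3 burnt (F count now 2)
Step 6: +1 fires, +2 burnt (F count now 1)
Step 7: +0 fires, +1 burnt (F count now 0)
Fire out after step 7
Initially T: 22, now '.': 29
Total burnt (originally-T cells now '.'): 21

Answer: 21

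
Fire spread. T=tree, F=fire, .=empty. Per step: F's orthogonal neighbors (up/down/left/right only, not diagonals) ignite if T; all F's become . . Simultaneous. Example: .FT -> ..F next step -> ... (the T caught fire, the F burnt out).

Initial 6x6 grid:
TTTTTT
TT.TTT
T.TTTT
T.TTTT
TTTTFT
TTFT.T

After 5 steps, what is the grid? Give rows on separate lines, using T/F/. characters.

Step 1: 6 trees catch fire, 2 burn out
  TTTTTT
  TT.TTT
  T.TTTT
  T.TTFT
  TTFF.F
  TF.F.T
Step 2: 7 trees catch fire, 6 burn out
  TTTTTT
  TT.TTT
  T.TTFT
  T.FF.F
  TF....
  F....F
Step 3: 5 trees catch fire, 7 burn out
  TTTTTT
  TT.TFT
  T.FF.F
  T.....
  F.....
  ......
Step 4: 4 trees catch fire, 5 burn out
  TTTTFT
  TT.F.F
  T.....
  F.....
  ......
  ......
Step 5: 3 trees catch fire, 4 burn out
  TTTF.F
  TT....
  F.....
  ......
  ......
  ......

TTTF.F
TT....
F.....
......
......
......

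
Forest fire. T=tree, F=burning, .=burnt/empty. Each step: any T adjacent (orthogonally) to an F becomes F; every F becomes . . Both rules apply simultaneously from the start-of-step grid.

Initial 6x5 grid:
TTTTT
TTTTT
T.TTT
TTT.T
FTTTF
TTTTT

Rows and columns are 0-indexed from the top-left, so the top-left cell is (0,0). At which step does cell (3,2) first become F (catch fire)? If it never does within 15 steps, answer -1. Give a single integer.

Step 1: cell (3,2)='T' (+6 fires, +2 burnt)
Step 2: cell (3,2)='T' (+6 fires, +6 burnt)
Step 3: cell (3,2)='F' (+5 fires, +6 burnt)
  -> target ignites at step 3
Step 4: cell (3,2)='.' (+5 fires, +5 burnt)
Step 5: cell (3,2)='.' (+3 fires, +5 burnt)
Step 6: cell (3,2)='.' (+1 fires, +3 burnt)
Step 7: cell (3,2)='.' (+0 fires, +1 burnt)
  fire out at step 7

3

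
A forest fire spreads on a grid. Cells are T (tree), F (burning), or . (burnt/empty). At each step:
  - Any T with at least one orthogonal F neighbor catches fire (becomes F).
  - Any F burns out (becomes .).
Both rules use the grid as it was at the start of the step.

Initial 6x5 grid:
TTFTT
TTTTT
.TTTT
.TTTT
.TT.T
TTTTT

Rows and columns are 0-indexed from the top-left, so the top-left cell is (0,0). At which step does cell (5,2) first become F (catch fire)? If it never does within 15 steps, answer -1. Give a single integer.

Step 1: cell (5,2)='T' (+3 fires, +1 burnt)
Step 2: cell (5,2)='T' (+5 fires, +3 burnt)
Step 3: cell (5,2)='T' (+5 fires, +5 burnt)
Step 4: cell (5,2)='T' (+4 fires, +5 burnt)
Step 5: cell (5,2)='F' (+3 fires, +4 burnt)
  -> target ignites at step 5
Step 6: cell (5,2)='.' (+3 fires, +3 burnt)
Step 7: cell (5,2)='.' (+2 fires, +3 burnt)
Step 8: cell (5,2)='.' (+0 fires, +2 burnt)
  fire out at step 8

5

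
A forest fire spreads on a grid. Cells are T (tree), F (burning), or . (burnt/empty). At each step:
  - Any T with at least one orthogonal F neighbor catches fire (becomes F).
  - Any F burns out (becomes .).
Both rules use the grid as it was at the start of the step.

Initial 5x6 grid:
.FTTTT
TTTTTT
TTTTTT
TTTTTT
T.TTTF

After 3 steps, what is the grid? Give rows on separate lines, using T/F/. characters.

Step 1: 4 trees catch fire, 2 burn out
  ..FTTT
  TFTTTT
  TTTTTT
  TTTTTF
  T.TTF.
Step 2: 7 trees catch fire, 4 burn out
  ...FTT
  F.FTTT
  TFTTTF
  TTTTF.
  T.TF..
Step 3: 9 trees catch fire, 7 burn out
  ....FT
  ...FTF
  F.FTF.
  TFTF..
  T.F...

....FT
...FTF
F.FTF.
TFTF..
T.F...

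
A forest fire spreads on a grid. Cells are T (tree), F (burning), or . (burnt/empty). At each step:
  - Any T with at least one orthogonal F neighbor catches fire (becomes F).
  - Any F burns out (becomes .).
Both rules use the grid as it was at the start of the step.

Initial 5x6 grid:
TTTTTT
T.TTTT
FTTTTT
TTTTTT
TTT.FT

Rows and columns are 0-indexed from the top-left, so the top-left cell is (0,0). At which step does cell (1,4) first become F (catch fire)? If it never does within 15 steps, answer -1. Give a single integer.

Step 1: cell (1,4)='T' (+5 fires, +2 burnt)
Step 2: cell (1,4)='T' (+7 fires, +5 burnt)
Step 3: cell (1,4)='F' (+7 fires, +7 burnt)
  -> target ignites at step 3
Step 4: cell (1,4)='.' (+5 fires, +7 burnt)
Step 5: cell (1,4)='.' (+2 fires, +5 burnt)
Step 6: cell (1,4)='.' (+0 fires, +2 burnt)
  fire out at step 6

3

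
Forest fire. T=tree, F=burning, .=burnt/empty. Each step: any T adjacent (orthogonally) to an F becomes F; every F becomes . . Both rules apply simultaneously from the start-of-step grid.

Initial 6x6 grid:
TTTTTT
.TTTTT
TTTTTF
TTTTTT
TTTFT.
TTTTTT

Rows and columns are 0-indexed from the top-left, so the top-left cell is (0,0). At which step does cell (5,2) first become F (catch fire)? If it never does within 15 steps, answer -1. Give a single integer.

Step 1: cell (5,2)='T' (+7 fires, +2 burnt)
Step 2: cell (5,2)='F' (+8 fires, +7 burnt)
  -> target ignites at step 2
Step 3: cell (5,2)='.' (+7 fires, +8 burnt)
Step 4: cell (5,2)='.' (+5 fires, +7 burnt)
Step 5: cell (5,2)='.' (+3 fires, +5 burnt)
Step 6: cell (5,2)='.' (+1 fires, +3 burnt)
Step 7: cell (5,2)='.' (+1 fires, +1 burnt)
Step 8: cell (5,2)='.' (+0 fires, +1 burnt)
  fire out at step 8

2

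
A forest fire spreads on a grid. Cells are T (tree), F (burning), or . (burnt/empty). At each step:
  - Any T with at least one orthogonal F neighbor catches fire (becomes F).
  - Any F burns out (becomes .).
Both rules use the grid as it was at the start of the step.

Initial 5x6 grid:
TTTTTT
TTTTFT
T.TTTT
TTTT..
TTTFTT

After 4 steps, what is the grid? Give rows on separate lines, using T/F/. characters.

Step 1: 7 trees catch fire, 2 burn out
  TTTTFT
  TTTF.F
  T.TTFT
  TTTF..
  TTF.FT
Step 2: 8 trees catch fire, 7 burn out
  TTTF.F
  TTF...
  T.TF.F
  TTF...
  TF...F
Step 3: 5 trees catch fire, 8 burn out
  TTF...
  TF....
  T.F...
  TF....
  F.....
Step 4: 3 trees catch fire, 5 burn out
  TF....
  F.....
  T.....
  F.....
  ......

TF....
F.....
T.....
F.....
......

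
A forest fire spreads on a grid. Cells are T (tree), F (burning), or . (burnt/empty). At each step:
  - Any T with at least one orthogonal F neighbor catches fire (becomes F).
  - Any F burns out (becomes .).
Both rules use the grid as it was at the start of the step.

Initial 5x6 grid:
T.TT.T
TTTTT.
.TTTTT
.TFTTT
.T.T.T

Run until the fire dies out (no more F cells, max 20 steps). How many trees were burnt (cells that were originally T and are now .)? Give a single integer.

Answer: 20

Derivation:
Step 1: +3 fires, +1 burnt (F count now 3)
Step 2: +6 fires, +3 burnt (F count now 6)
Step 3: +5 fires, +6 burnt (F count now 5)
Step 4: +5 fires, +5 burnt (F count now 5)
Step 5: +1 fires, +5 burnt (F count now 1)
Step 6: +0 fires, +1 burnt (F count now 0)
Fire out after step 6
Initially T: 21, now '.': 29
Total burnt (originally-T cells now '.'): 20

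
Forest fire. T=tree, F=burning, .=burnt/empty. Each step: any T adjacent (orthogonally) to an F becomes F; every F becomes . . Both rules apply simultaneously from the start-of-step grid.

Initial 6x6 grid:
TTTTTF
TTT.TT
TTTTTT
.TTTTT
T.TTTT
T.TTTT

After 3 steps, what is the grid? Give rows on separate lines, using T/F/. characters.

Step 1: 2 trees catch fire, 1 burn out
  TTTTF.
  TTT.TF
  TTTTTT
  .TTTTT
  T.TTTT
  T.TTTT
Step 2: 3 trees catch fire, 2 burn out
  TTTF..
  TTT.F.
  TTTTTF
  .TTTTT
  T.TTTT
  T.TTTT
Step 3: 3 trees catch fire, 3 burn out
  TTF...
  TTT...
  TTTTF.
  .TTTTF
  T.TTTT
  T.TTTT

TTF...
TTT...
TTTTF.
.TTTTF
T.TTTT
T.TTTT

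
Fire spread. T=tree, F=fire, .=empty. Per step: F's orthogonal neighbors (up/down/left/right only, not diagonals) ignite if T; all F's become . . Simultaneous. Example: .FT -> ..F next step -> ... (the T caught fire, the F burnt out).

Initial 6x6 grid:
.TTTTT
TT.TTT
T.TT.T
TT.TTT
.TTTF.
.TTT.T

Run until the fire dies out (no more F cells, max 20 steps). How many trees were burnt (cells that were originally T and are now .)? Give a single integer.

Step 1: +2 fires, +1 burnt (F count now 2)
Step 2: +4 fires, +2 burnt (F count now 4)
Step 3: +4 fires, +4 burnt (F count now 4)
Step 4: +5 fires, +4 burnt (F count now 5)
Step 5: +4 fires, +5 burnt (F count now 4)
Step 6: +3 fires, +4 burnt (F count now 3)
Step 7: +2 fires, +3 burnt (F count now 2)
Step 8: +1 fires, +2 burnt (F count now 1)
Step 9: +0 fires, +1 burnt (F count now 0)
Fire out after step 9
Initially T: 26, now '.': 35
Total burnt (originally-T cells now '.'): 25

Answer: 25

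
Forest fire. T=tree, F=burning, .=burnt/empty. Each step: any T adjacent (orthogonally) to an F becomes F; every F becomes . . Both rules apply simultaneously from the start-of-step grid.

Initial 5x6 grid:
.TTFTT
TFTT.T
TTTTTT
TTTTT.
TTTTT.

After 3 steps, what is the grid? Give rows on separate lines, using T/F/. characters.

Step 1: 7 trees catch fire, 2 burn out
  .FF.FT
  F.FF.T
  TFTTTT
  TTTTT.
  TTTTT.
Step 2: 5 trees catch fire, 7 burn out
  .....F
  .....T
  F.FFTT
  TFTTT.
  TTTTT.
Step 3: 6 trees catch fire, 5 burn out
  ......
  .....F
  ....FT
  F.FFT.
  TFTTT.

......
.....F
....FT
F.FFT.
TFTTT.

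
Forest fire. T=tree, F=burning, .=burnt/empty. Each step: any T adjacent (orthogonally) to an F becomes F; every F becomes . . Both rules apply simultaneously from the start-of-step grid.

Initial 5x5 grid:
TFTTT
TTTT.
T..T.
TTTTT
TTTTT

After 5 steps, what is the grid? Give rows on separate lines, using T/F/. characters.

Step 1: 3 trees catch fire, 1 burn out
  F.FTT
  TFTT.
  T..T.
  TTTTT
  TTTTT
Step 2: 3 trees catch fire, 3 burn out
  ...FT
  F.FT.
  T..T.
  TTTTT
  TTTTT
Step 3: 3 trees catch fire, 3 burn out
  ....F
  ...F.
  F..T.
  TTTTT
  TTTTT
Step 4: 2 trees catch fire, 3 burn out
  .....
  .....
  ...F.
  FTTTT
  TTTTT
Step 5: 3 trees catch fire, 2 burn out
  .....
  .....
  .....
  .FTFT
  FTTTT

.....
.....
.....
.FTFT
FTTTT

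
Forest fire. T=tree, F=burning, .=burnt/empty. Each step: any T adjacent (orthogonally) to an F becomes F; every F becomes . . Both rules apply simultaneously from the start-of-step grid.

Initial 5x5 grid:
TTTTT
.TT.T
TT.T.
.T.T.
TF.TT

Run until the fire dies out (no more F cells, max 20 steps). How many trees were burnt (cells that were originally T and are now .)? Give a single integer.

Step 1: +2 fires, +1 burnt (F count now 2)
Step 2: +1 fires, +2 burnt (F count now 1)
Step 3: +2 fires, +1 burnt (F count now 2)
Step 4: +2 fires, +2 burnt (F count now 2)
Step 5: +2 fires, +2 burnt (F count now 2)
Step 6: +1 fires, +2 burnt (F count now 1)
Step 7: +1 fires, +1 burnt (F count now 1)
Step 8: +1 fires, +1 burnt (F count now 1)
Step 9: +0 fires, +1 burnt (F count now 0)
Fire out after step 9
Initially T: 16, now '.': 21
Total burnt (originally-T cells now '.'): 12

Answer: 12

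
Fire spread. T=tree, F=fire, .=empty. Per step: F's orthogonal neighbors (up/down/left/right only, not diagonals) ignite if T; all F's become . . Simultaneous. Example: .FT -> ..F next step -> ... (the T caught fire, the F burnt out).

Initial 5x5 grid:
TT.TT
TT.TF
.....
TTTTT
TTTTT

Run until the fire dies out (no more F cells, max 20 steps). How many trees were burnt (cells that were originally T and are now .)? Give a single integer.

Answer: 3

Derivation:
Step 1: +2 fires, +1 burnt (F count now 2)
Step 2: +1 fires, +2 burnt (F count now 1)
Step 3: +0 fires, +1 burnt (F count now 0)
Fire out after step 3
Initially T: 17, now '.': 11
Total burnt (originally-T cells now '.'): 3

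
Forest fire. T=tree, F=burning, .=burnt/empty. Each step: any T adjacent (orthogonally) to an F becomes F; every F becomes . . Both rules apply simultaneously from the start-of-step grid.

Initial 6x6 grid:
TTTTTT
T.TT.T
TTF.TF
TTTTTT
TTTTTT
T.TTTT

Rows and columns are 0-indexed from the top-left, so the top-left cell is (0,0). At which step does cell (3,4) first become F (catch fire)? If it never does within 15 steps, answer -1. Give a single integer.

Step 1: cell (3,4)='T' (+6 fires, +2 burnt)
Step 2: cell (3,4)='F' (+9 fires, +6 burnt)
  -> target ignites at step 2
Step 3: cell (3,4)='.' (+10 fires, +9 burnt)
Step 4: cell (3,4)='.' (+4 fires, +10 burnt)
Step 5: cell (3,4)='.' (+1 fires, +4 burnt)
Step 6: cell (3,4)='.' (+0 fires, +1 burnt)
  fire out at step 6

2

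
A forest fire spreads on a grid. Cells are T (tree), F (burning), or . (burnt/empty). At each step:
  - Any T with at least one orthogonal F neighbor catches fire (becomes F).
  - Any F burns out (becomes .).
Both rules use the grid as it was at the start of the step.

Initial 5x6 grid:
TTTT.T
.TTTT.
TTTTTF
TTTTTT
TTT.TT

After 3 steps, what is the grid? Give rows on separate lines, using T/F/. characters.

Step 1: 2 trees catch fire, 1 burn out
  TTTT.T
  .TTTT.
  TTTTF.
  TTTTTF
  TTT.TT
Step 2: 4 trees catch fire, 2 burn out
  TTTT.T
  .TTTF.
  TTTF..
  TTTTF.
  TTT.TF
Step 3: 4 trees catch fire, 4 burn out
  TTTT.T
  .TTF..
  TTF...
  TTTF..
  TTT.F.

TTTT.T
.TTF..
TTF...
TTTF..
TTT.F.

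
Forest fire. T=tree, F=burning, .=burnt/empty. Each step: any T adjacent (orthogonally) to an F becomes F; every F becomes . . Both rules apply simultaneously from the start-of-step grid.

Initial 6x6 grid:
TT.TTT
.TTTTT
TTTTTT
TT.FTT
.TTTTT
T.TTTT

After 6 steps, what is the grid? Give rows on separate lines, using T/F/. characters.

Step 1: 3 trees catch fire, 1 burn out
  TT.TTT
  .TTTTT
  TTTFTT
  TT..FT
  .TTFTT
  T.TTTT
Step 2: 7 trees catch fire, 3 burn out
  TT.TTT
  .TTFTT
  TTF.FT
  TT...F
  .TF.FT
  T.TFTT
Step 3: 9 trees catch fire, 7 burn out
  TT.FTT
  .TF.FT
  TF...F
  TT....
  .F...F
  T.F.FT
Step 4: 6 trees catch fire, 9 burn out
  TT..FT
  .F...F
  F.....
  TF....
  ......
  T....F
Step 5: 3 trees catch fire, 6 burn out
  TF...F
  ......
  ......
  F.....
  ......
  T.....
Step 6: 1 trees catch fire, 3 burn out
  F.....
  ......
  ......
  ......
  ......
  T.....

F.....
......
......
......
......
T.....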